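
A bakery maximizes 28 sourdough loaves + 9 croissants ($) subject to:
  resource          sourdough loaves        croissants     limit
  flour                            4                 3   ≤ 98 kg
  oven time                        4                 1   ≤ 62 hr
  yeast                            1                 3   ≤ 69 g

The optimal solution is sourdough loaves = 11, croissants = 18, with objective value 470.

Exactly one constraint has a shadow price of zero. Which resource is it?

yeast

flour: 98/98 (binding)
oven time: 62/62 (binding)
yeast: 65/69 (slack 4)
By complementary slackness, a constraint with positive slack has shadow price 0 → yeast.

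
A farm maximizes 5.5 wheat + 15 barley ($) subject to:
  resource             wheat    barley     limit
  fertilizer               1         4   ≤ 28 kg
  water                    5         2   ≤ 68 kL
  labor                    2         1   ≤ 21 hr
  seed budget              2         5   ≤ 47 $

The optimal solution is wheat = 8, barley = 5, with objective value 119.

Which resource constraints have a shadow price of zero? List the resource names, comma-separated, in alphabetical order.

seed budget, water

fertilizer: 28/28 (binding)
water: 50/68 (slack 18)
labor: 21/21 (binding)
seed budget: 41/47 (slack 6)
By complementary slackness, a constraint with positive slack has shadow price 0 → seed budget, water.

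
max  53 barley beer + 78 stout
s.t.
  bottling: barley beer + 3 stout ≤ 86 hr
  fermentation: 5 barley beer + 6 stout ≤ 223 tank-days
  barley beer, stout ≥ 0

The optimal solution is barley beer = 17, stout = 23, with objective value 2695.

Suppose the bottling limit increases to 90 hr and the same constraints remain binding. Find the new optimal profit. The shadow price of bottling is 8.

2727

Δb = 4, so new z* = 2695 + (8)·(4) = 2695 + 32 = 2727.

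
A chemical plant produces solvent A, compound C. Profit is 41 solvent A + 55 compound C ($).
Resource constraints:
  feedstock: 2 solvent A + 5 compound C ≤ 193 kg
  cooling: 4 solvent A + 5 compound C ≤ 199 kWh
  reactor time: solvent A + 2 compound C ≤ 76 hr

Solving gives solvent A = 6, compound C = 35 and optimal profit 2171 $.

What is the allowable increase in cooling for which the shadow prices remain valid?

Binding constraints: cooling, reactor time. The basis is B = [[4,5],[1,2]] with det 3.
Per unit increase in cooling, x* moves by d = (0.6667, -0.3333).
The basis stays optimal until compound C reaches 0; allowable increase = 105 kWh.

105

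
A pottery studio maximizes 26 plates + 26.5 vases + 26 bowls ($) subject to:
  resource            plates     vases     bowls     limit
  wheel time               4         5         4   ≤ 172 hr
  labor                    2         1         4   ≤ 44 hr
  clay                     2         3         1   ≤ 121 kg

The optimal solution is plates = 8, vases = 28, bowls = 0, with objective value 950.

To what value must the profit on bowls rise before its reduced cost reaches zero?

Binding: wheel time and labor. Non-binding: clay (21 unused).
By complementary slackness, y = 0 for the non-binding constraint.
The binding rows give the dual system: 4·y_wheel time + 2·y_labor = 26 and 5·y_wheel time + 1·y_labor = 26.5.
Solving: y_wheel time = 4.5, y_labor = 4.
bowls enters the basis when its profit ≥ yᵀa₃ = 4.5·4 + 4·4 = 34.

34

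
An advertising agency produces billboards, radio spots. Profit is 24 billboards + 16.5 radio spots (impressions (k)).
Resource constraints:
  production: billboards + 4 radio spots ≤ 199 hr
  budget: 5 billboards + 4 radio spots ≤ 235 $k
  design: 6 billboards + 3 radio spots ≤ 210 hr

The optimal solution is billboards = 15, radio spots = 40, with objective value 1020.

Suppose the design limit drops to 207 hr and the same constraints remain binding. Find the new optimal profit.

1015.5

Binding: budget and design. Non-binding: production (24 unused).
By complementary slackness, y = 0 for the non-binding constraint.
From A_Bᵀ y = c: 5·y_budget + 6·y_design = 24; 4·y_budget + 3·y_design = 16.5.
Solving: y_budget = 3, y_design = 1.5.
Δz = y_design·Δb = 1.5 × (-3) = -4.5, so new z* = 1020 − 4.5 = 1015.5.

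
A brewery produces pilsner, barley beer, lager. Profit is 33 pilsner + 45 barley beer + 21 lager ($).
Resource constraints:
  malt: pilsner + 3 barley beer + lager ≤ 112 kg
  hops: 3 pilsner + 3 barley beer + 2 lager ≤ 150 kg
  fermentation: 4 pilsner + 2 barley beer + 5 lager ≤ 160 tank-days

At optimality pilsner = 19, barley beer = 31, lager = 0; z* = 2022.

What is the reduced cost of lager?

-3

Check each constraint at x*: malt 112/112 (tight); hops 150/150 (tight); fermentation 138/160 (slack 22).
Since fermentation is not tight, its dual is 0.
From A_Bᵀ y = c: 1·y_malt + 3·y_hops = 33; 3·y_malt + 3·y_hops = 45.
→ y_malt = 6 and y_hops = 9.
Reduced cost of lager: c₃ − yᵀa₃ = 21 − (6·1 + 9·2) = 21 − 24 = -3.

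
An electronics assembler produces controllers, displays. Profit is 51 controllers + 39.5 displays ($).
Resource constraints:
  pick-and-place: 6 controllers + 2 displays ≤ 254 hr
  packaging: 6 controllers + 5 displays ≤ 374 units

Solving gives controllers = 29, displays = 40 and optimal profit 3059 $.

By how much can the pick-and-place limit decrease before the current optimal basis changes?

Binding constraints: pick-and-place, packaging. The basis is B = [[6,2],[6,5]] with det 18.
Per unit decrease in pick-and-place, x* moves by d = (-0.2778, 0.3333).
The basis stays optimal until controllers reaches 0; allowable decrease = 104.4 hr.

104.4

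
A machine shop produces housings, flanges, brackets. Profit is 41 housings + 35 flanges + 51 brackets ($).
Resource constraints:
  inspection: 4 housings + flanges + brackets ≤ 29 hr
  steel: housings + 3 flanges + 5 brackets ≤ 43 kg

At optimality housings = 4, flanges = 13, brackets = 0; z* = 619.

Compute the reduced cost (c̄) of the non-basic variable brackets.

At the optimum: inspection uses 29 of 29 (binding); steel uses 43 of 43 (binding).
The binding rows give the dual system: 4·y_inspection + 1·y_steel = 41 and 1·y_inspection + 3·y_steel = 35.
Solving: y_inspection = 8, y_steel = 9.
Reduced cost of brackets: c₃ − yᵀa₃ = 51 − (8·1 + 9·5) = 51 − 53 = -2.

-2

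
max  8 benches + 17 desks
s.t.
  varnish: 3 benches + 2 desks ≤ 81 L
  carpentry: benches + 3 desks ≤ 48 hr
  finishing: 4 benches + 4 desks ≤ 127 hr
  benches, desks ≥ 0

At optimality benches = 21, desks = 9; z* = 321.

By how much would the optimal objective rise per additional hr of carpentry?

At the optimum: varnish uses 81 of 81 (binding); carpentry uses 48 of 48 (binding); finishing uses 120 of 127 (slack = 7).
Since finishing is not tight, its dual is 0.
From A_Bᵀ y = c: 3·y_varnish + 1·y_carpentry = 8; 2·y_varnish + 3·y_carpentry = 17.
Solving: y_varnish = 1, y_carpentry = 5.
Shadow price of carpentry = 5.

5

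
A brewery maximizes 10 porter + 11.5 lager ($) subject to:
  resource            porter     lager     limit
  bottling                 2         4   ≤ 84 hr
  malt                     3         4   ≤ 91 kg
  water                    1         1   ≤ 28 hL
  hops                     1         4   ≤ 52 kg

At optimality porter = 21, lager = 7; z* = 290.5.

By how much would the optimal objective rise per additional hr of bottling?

At the optimum: bottling uses 70 of 84 (slack = 14); malt uses 91 of 91 (binding); water uses 28 of 28 (binding); hops uses 49 of 52 (slack = 3).
Slack constraints have shadow price 0 (complementary slackness).
The binding rows give the dual system: 3·y_malt + 1·y_water = 10 and 4·y_malt + 1·y_water = 11.5.
→ y_malt = 1.5 and y_water = 5.5.
Shadow price of bottling = 0.

0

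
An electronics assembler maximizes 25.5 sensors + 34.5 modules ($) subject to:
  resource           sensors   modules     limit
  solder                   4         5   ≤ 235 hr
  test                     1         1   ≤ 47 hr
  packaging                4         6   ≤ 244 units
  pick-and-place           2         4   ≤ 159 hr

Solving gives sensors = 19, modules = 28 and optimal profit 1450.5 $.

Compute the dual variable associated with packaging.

Binding: test and packaging. Non-binding: solder (19 unused), pick-and-place (9 unused).
Since solder, pick-and-place are not tight, their duals are 0.
From A_Bᵀ y = c: 1·y_test + 4·y_packaging = 25.5; 1·y_test + 6·y_packaging = 34.5.
→ y_test = 7.5 and y_packaging = 4.5.
Shadow price of packaging = 4.5.

4.5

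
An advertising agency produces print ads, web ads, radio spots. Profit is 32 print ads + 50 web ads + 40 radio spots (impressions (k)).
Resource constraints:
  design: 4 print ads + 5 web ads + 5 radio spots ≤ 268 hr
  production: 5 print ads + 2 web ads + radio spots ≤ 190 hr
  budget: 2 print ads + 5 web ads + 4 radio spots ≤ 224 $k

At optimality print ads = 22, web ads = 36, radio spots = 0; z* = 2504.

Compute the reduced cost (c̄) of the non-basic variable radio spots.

Binding: design and budget. Non-binding: production (8 unused).
Slack constraints have shadow price 0 (complementary slackness).
The binding rows give the dual system: 4·y_design + 2·y_budget = 32 and 5·y_design + 5·y_budget = 50.
→ y_design = 6 and y_budget = 4.
Reduced cost of radio spots: c₃ − yᵀa₃ = 40 − (6·5 + 4·4) = 40 − 46 = -6.

-6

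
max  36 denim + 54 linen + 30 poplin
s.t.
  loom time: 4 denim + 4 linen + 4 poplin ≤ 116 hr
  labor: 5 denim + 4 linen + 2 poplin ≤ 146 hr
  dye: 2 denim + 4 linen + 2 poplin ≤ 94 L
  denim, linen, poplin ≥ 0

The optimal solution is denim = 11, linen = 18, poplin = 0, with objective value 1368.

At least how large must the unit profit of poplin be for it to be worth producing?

36

Binding: loom time and dye. Non-binding: labor (19 unused).
Since labor is not tight, its dual is 0.
The binding rows give the dual system: 4·y_loom time + 2·y_dye = 36 and 4·y_loom time + 4·y_dye = 54.
→ y_loom time = 4.5 and y_dye = 9.
poplin enters the basis when its profit ≥ yᵀa₃ = 4.5·4 + 9·2 = 36.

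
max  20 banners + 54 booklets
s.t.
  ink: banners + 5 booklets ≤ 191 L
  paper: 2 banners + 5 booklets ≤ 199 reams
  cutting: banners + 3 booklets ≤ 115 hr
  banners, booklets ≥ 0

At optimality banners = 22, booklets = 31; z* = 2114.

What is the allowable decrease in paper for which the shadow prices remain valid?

7

Binding constraints: paper, cutting. The basis is B = [[2,5],[1,3]] with det 1.
Per unit decrease in paper, x* moves by d = (-3, 1).
The basis stays optimal until ink becomes binding; allowable decrease = 7 reams.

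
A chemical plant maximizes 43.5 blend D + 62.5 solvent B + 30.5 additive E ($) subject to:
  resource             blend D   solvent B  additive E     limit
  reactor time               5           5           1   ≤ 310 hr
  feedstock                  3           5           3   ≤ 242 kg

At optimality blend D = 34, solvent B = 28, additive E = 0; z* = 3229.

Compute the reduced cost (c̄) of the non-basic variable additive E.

Check each constraint at x*: reactor time 310/310 (tight); feedstock 242/242 (tight).
From A_Bᵀ y = c: 5·y_reactor time + 3·y_feedstock = 43.5; 5·y_reactor time + 5·y_feedstock = 62.5.
→ y_reactor time = 3 and y_feedstock = 9.5.
Reduced cost of additive E: c₃ − yᵀa₃ = 30.5 − (3·1 + 9.5·3) = 30.5 − 31.5 = -1.

-1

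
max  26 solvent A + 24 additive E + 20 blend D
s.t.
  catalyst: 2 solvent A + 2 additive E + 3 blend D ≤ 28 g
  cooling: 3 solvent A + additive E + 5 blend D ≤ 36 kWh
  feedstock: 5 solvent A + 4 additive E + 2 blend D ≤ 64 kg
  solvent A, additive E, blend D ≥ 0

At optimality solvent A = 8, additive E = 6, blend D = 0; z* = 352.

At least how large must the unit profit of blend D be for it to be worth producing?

At the optimum: catalyst uses 28 of 28 (binding); cooling uses 30 of 36 (slack = 6); feedstock uses 64 of 64 (binding).
Slack constraints have shadow price 0 (complementary slackness).
The binding rows give the dual system: 2·y_catalyst + 5·y_feedstock = 26 and 2·y_catalyst + 4·y_feedstock = 24.
This yields shadow prices y_catalyst = 8, y_feedstock = 2.
blend D enters the basis when its profit ≥ yᵀa₃ = 8·3 + 2·2 = 28.

28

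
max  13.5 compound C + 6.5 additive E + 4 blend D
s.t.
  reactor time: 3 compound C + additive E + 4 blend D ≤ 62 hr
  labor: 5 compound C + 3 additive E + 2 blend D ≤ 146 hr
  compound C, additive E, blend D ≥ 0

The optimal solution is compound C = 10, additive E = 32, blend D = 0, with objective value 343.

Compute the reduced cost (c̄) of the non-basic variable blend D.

Both reactor time and labor are binding at x*.
The binding rows give the dual system: 3·y_reactor time + 5·y_labor = 13.5 and 1·y_reactor time + 3·y_labor = 6.5.
→ y_reactor time = 2 and y_labor = 1.5.
Reduced cost of blend D: c₃ − yᵀa₃ = 4 − (2·4 + 1.5·2) = 4 − 11 = -7.

-7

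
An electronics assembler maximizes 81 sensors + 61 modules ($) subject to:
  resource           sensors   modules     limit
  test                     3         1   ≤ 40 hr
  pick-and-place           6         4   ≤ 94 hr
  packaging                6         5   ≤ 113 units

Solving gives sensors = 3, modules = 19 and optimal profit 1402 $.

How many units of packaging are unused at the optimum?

packaging used = 6·3 + 5·19 = 113; slack = 113 − 113 = 0.

0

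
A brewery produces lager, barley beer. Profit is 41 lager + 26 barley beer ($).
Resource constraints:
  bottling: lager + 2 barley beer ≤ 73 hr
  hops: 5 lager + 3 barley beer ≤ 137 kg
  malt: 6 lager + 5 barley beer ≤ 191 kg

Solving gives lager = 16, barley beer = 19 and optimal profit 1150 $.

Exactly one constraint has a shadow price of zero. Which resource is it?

bottling

bottling: 54/73 (slack 19)
hops: 137/137 (binding)
malt: 191/191 (binding)
By complementary slackness, a constraint with positive slack has shadow price 0 → bottling.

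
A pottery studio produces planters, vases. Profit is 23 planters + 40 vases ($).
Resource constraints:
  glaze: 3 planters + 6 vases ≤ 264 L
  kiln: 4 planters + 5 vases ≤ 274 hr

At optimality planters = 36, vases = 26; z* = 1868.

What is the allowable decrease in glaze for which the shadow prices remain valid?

Binding constraints: glaze, kiln. The basis is B = [[3,6],[4,5]] with det -9.
Per unit decrease in glaze, x* moves by d = (0.5556, -0.4444).
The basis stays optimal until vases reaches 0; allowable decrease = 58.5 L.

58.5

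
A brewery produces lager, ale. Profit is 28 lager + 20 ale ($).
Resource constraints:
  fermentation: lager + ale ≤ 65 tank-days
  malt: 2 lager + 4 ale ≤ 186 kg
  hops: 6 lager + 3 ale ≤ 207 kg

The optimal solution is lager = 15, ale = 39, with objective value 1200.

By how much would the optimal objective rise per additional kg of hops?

4

At the optimum: fermentation uses 54 of 65 (slack = 11); malt uses 186 of 186 (binding); hops uses 207 of 207 (binding).
Since fermentation is not tight, its dual is 0.
The binding rows give the dual system: 2·y_malt + 6·y_hops = 28 and 4·y_malt + 3·y_hops = 20.
Solving: y_malt = 2, y_hops = 4.
Shadow price of hops = 4.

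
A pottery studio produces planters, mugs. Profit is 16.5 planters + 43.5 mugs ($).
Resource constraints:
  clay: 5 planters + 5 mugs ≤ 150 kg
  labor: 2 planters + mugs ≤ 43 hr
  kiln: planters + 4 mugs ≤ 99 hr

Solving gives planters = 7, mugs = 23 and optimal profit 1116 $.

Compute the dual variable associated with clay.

1.5

Binding: clay and kiln. Non-binding: labor (6 unused).
Slack constraints have shadow price 0 (complementary slackness).
The binding rows give the dual system: 5·y_clay + 1·y_kiln = 16.5 and 5·y_clay + 4·y_kiln = 43.5.
Solving: y_clay = 1.5, y_kiln = 9.
Shadow price of clay = 1.5.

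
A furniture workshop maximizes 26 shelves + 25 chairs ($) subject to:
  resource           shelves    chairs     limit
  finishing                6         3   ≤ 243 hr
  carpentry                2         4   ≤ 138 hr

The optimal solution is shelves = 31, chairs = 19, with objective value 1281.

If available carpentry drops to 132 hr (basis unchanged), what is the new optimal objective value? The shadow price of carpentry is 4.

Δb = -6, so new z* = 1281 + (4)·(-6) = 1281 − 24 = 1257.

1257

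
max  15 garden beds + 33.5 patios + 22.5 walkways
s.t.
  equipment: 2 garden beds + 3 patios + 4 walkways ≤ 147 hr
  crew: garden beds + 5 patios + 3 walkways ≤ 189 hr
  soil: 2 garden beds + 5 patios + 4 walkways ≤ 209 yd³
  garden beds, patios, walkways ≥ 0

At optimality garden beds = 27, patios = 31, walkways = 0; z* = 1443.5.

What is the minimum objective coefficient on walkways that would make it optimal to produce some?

30

At the optimum: equipment uses 147 of 147 (binding); crew uses 182 of 189 (slack = 7); soil uses 209 of 209 (binding).
Since crew is not tight, its dual is 0.
From A_Bᵀ y = c: 2·y_equipment + 2·y_soil = 15; 3·y_equipment + 5·y_soil = 33.5.
This yields shadow prices y_equipment = 2, y_soil = 5.5.
walkways enters the basis when its profit ≥ yᵀa₃ = 2·4 + 5.5·4 = 30.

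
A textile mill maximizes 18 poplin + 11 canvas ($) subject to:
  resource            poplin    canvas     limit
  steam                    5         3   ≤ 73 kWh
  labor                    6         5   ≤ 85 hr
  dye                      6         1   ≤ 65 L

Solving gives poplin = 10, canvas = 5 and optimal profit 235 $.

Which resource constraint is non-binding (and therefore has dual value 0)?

steam

steam: 65/73 (slack 8)
labor: 85/85 (binding)
dye: 65/65 (binding)
By complementary slackness, a constraint with positive slack has shadow price 0 → steam.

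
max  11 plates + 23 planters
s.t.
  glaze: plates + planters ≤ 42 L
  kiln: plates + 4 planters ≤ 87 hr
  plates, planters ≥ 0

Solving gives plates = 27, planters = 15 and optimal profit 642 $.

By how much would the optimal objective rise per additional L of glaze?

Check each constraint at x*: glaze 42/42 (tight); kiln 87/87 (tight).
Dual feasibility on the basic columns requires 1·y_glaze + 1·y_kiln = 11, 1·y_glaze + 4·y_kiln = 23.
→ y_glaze = 7 and y_kiln = 4.
Shadow price of glaze = 7.

7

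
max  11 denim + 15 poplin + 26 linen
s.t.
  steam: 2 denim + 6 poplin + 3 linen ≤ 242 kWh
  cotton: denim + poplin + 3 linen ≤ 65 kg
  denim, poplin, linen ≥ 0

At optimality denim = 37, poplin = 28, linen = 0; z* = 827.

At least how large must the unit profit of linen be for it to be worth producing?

Check each constraint at x*: steam 242/242 (tight); cotton 65/65 (tight).
Dual feasibility on the basic columns requires 2·y_steam + 1·y_cotton = 11, 6·y_steam + 1·y_cotton = 15.
Solving: y_steam = 1, y_cotton = 9.
linen enters the basis when its profit ≥ yᵀa₃ = 1·3 + 9·3 = 30.

30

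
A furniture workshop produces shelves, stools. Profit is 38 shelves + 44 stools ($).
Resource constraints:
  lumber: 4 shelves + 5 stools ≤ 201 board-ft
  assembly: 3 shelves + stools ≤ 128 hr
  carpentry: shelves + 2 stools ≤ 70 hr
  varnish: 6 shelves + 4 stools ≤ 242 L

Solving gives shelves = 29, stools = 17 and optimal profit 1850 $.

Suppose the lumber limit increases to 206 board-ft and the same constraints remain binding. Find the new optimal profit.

Binding: lumber and varnish. Non-binding: assembly (24 unused), carpentry (7 unused).
By complementary slackness, y = 0 for the non-binding constraints.
From A_Bᵀ y = c: 4·y_lumber + 6·y_varnish = 38; 5·y_lumber + 4·y_varnish = 44.
Solving: y_lumber = 8, y_varnish = 1.
Δz = y_lumber·Δb = 8 × (5) = 40, so new z* = 1850 + 40 = 1890.

1890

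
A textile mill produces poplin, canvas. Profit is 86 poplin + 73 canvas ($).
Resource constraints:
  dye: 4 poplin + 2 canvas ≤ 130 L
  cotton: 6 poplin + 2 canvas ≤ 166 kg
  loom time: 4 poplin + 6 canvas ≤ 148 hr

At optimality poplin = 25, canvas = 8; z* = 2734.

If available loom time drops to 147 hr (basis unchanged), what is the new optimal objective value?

At the optimum: dye uses 116 of 130 (slack = 14); cotton uses 166 of 166 (binding); loom time uses 148 of 148 (binding).
By complementary slackness, y = 0 for the non-binding constraint.
Dual feasibility on the basic columns requires 6·y_cotton + 4·y_loom time = 86, 2·y_cotton + 6·y_loom time = 73.
Solving: y_cotton = 8, y_loom time = 9.5.
Δz = y_loom time·Δb = 9.5 × (-1) = -9.5, so new z* = 2734 − 9.5 = 2724.5.

2724.5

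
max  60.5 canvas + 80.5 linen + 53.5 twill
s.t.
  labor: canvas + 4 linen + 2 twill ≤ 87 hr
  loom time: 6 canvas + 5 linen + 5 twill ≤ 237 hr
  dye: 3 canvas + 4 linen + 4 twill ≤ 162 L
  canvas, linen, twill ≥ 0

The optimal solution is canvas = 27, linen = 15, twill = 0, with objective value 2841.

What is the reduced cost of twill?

-8

Binding: labor and loom time. Non-binding: dye (21 unused).
Slack constraints have shadow price 0 (complementary slackness).
Dual feasibility on the basic columns requires 1·y_labor + 6·y_loom time = 60.5, 4·y_labor + 5·y_loom time = 80.5.
→ y_labor = 9.5 and y_loom time = 8.5.
Reduced cost of twill: c₃ − yᵀa₃ = 53.5 − (9.5·2 + 8.5·5) = 53.5 − 61.5 = -8.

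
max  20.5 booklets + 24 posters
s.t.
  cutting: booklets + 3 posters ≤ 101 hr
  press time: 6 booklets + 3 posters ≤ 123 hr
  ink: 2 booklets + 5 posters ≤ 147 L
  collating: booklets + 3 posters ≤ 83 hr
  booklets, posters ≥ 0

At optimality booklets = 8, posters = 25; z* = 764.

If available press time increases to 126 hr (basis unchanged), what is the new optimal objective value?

771.5

Check each constraint at x*: cutting 83/101 (slack 18); press time 123/123 (tight); ink 141/147 (slack 6); collating 83/83 (tight).
Since cutting, ink are not tight, their duals are 0.
Dual feasibility on the basic columns requires 6·y_press time + 1·y_collating = 20.5, 3·y_press time + 3·y_collating = 24.
Solving: y_press time = 2.5, y_collating = 5.5.
Δz = y_press time·Δb = 2.5 × (3) = 7.5, so new z* = 764 + 7.5 = 771.5.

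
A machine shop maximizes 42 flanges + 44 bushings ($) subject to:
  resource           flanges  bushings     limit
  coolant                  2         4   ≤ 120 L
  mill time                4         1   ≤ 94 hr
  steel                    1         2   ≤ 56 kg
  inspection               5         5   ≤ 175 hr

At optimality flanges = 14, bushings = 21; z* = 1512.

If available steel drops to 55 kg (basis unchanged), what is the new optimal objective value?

Binding: steel and inspection. Non-binding: coolant (8 unused), mill time (17 unused).
By complementary slackness, y = 0 for the non-binding constraints.
Dual feasibility on the basic columns requires 1·y_steel + 5·y_inspection = 42, 2·y_steel + 5·y_inspection = 44.
This yields shadow prices y_steel = 2, y_inspection = 8.
Δz = y_steel·Δb = 2 × (-1) = -2, so new z* = 1512 − 2 = 1510.

1510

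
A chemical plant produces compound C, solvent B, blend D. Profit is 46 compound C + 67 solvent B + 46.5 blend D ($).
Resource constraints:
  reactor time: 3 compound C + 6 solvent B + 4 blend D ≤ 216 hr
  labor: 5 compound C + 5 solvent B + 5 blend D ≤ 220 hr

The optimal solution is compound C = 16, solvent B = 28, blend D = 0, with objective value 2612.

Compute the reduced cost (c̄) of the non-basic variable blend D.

At the optimum: reactor time uses 216 of 216 (binding); labor uses 220 of 220 (binding).
From A_Bᵀ y = c: 3·y_reactor time + 5·y_labor = 46; 6·y_reactor time + 5·y_labor = 67.
Solving: y_reactor time = 7, y_labor = 5.
Reduced cost of blend D: c₃ − yᵀa₃ = 46.5 − (7·4 + 5·5) = 46.5 − 53 = -6.5.

-6.5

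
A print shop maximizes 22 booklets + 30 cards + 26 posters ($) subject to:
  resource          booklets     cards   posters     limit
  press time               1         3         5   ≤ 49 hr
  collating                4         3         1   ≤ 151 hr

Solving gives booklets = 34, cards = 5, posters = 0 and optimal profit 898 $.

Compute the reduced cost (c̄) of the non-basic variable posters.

-8

At the optimum: press time uses 49 of 49 (binding); collating uses 151 of 151 (binding).
From A_Bᵀ y = c: 1·y_press time + 4·y_collating = 22; 3·y_press time + 3·y_collating = 30.
This yields shadow prices y_press time = 6, y_collating = 4.
Reduced cost of posters: c₃ − yᵀa₃ = 26 − (6·5 + 4·1) = 26 − 34 = -8.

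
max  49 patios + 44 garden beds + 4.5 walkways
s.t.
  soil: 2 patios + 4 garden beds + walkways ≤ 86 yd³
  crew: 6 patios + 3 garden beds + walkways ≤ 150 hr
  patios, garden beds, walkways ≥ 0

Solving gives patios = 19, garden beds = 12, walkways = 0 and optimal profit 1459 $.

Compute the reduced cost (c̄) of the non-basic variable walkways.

-8

At the optimum: soil uses 86 of 86 (binding); crew uses 150 of 150 (binding).
Dual feasibility on the basic columns requires 2·y_soil + 6·y_crew = 49, 4·y_soil + 3·y_crew = 44.
This yields shadow prices y_soil = 6.5, y_crew = 6.
Reduced cost of walkways: c₃ − yᵀa₃ = 4.5 − (6.5·1 + 6·1) = 4.5 − 12.5 = -8.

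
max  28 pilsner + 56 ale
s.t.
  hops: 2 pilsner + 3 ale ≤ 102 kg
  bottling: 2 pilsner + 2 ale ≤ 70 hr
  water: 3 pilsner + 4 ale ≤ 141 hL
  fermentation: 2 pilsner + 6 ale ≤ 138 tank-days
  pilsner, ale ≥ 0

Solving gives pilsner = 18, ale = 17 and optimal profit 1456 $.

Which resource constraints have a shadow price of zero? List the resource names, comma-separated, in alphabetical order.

hops: 87/102 (slack 15)
bottling: 70/70 (binding)
water: 122/141 (slack 19)
fermentation: 138/138 (binding)
By complementary slackness, a constraint with positive slack has shadow price 0 → hops, water.

hops, water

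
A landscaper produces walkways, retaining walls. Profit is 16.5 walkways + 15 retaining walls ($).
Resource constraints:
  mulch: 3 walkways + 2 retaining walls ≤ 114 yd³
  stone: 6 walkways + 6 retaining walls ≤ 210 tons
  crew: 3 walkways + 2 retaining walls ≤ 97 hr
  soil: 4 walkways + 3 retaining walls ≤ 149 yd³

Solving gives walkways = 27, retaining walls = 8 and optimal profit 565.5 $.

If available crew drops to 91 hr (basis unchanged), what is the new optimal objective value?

Binding: stone and crew. Non-binding: mulch (17 unused), soil (17 unused).
By complementary slackness, y = 0 for the non-binding constraints.
Dual feasibility on the basic columns requires 6·y_stone + 3·y_crew = 16.5, 6·y_stone + 2·y_crew = 15.
Solving: y_stone = 2, y_crew = 1.5.
Δz = y_crew·Δb = 1.5 × (-6) = -9, so new z* = 565.5 − 9 = 556.5.

556.5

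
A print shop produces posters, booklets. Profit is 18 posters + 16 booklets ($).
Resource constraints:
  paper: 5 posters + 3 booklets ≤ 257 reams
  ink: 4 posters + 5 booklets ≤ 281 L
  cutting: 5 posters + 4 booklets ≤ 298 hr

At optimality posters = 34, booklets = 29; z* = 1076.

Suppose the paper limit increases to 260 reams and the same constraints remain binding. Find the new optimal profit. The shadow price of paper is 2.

Δb = 3, so new z* = 1076 + (2)·(3) = 1076 + 6 = 1082.

1082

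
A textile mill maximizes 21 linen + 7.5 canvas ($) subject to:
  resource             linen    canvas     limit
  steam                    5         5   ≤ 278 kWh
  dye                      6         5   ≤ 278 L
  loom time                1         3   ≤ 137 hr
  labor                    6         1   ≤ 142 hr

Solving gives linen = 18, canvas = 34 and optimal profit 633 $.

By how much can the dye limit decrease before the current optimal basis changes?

136

Binding constraints: dye, labor. The basis is B = [[6,5],[6,1]] with det -24.
Per unit decrease in dye, x* moves by d = (0.0417, -0.25).
The basis stays optimal until canvas reaches 0; allowable decrease = 136 L.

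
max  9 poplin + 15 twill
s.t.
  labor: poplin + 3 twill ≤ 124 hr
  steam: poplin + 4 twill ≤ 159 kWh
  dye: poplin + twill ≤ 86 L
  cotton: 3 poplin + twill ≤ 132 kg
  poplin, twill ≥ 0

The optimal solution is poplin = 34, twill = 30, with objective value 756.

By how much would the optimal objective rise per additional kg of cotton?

Check each constraint at x*: labor 124/124 (tight); steam 154/159 (slack 5); dye 64/86 (slack 22); cotton 132/132 (tight).
By complementary slackness, y = 0 for the non-binding constraints.
The binding rows give the dual system: 1·y_labor + 3·y_cotton = 9 and 3·y_labor + 1·y_cotton = 15.
This yields shadow prices y_labor = 4.5, y_cotton = 1.5.
Shadow price of cotton = 1.5.

1.5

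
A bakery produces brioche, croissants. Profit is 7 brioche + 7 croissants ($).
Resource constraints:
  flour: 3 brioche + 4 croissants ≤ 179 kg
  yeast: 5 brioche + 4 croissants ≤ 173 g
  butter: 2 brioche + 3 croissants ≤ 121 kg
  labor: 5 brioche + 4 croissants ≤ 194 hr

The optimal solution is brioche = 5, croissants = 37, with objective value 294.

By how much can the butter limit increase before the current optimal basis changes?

Binding constraints: yeast, butter. The basis is B = [[5,4],[2,3]] with det 7.
Per unit increase in butter, x* moves by d = (-0.5714, 0.7143).
The basis stays optimal until brioche reaches 0; allowable increase = 8.75 kg.

8.75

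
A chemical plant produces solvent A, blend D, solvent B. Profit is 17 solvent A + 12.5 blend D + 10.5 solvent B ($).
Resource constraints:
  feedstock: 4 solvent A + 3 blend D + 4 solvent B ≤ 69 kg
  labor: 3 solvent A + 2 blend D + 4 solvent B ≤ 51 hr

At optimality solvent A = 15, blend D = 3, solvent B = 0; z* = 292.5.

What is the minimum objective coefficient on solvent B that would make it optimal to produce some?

Check each constraint at x*: feedstock 69/69 (tight); labor 51/51 (tight).
Dual feasibility on the basic columns requires 4·y_feedstock + 3·y_labor = 17, 3·y_feedstock + 2·y_labor = 12.5.
Solving: y_feedstock = 3.5, y_labor = 1.
solvent B enters the basis when its profit ≥ yᵀa₃ = 3.5·4 + 1·4 = 18.

18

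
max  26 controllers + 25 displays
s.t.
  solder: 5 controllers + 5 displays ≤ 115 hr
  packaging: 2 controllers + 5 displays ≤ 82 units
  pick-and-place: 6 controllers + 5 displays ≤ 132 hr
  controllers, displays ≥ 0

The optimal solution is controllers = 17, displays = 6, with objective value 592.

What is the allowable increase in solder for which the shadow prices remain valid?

Binding constraints: solder, pick-and-place. The basis is B = [[5,5],[6,5]] with det -5.
Per unit increase in solder, x* moves by d = (-1, 1.2).
The basis stays optimal until packaging becomes binding; allowable increase = 4.5 hr.

4.5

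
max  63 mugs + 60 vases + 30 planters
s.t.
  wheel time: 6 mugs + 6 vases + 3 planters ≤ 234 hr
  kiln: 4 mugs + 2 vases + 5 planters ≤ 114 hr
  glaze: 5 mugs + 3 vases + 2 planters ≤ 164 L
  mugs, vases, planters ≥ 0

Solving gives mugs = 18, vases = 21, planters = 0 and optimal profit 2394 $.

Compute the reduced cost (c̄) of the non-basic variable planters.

-6

At the optimum: wheel time uses 234 of 234 (binding); kiln uses 114 of 114 (binding); glaze uses 153 of 164 (slack = 11).
Slack constraints have shadow price 0 (complementary slackness).
From A_Bᵀ y = c: 6·y_wheel time + 4·y_kiln = 63; 6·y_wheel time + 2·y_kiln = 60.
→ y_wheel time = 9.5 and y_kiln = 1.5.
Reduced cost of planters: c₃ − yᵀa₃ = 30 − (9.5·3 + 1.5·5) = 30 − 36 = -6.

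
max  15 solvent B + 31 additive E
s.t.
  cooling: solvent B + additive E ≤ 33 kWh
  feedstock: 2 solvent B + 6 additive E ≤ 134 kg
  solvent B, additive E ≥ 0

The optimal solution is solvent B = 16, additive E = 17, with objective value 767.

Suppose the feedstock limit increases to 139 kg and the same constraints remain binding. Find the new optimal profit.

At the optimum: cooling uses 33 of 33 (binding); feedstock uses 134 of 134 (binding).
Dual feasibility on the basic columns requires 1·y_cooling + 2·y_feedstock = 15, 1·y_cooling + 6·y_feedstock = 31.
→ y_cooling = 7 and y_feedstock = 4.
Δz = y_feedstock·Δb = 4 × (5) = 20, so new z* = 767 + 20 = 787.

787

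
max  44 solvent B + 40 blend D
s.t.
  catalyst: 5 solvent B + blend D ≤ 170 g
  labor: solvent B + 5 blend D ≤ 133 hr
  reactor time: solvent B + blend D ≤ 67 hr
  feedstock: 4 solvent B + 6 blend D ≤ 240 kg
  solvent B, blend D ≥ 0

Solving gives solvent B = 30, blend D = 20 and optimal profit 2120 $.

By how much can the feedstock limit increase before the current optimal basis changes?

Binding constraints: catalyst, feedstock. The basis is B = [[5,1],[4,6]] with det 26.
Per unit increase in feedstock, x* moves by d = (-0.0385, 0.1923).
The basis stays optimal until labor becomes binding; allowable increase = 3.25 kg.

3.25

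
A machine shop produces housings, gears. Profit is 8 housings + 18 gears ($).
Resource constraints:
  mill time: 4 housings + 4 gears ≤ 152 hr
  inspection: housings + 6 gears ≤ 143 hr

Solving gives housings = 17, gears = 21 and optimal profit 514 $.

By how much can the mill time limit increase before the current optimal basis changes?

Binding constraints: mill time, inspection. The basis is B = [[4,4],[1,6]] with det 20.
Per unit increase in mill time, x* moves by d = (0.3, -0.05).
The basis stays optimal until gears reaches 0; allowable increase = 420 hr.

420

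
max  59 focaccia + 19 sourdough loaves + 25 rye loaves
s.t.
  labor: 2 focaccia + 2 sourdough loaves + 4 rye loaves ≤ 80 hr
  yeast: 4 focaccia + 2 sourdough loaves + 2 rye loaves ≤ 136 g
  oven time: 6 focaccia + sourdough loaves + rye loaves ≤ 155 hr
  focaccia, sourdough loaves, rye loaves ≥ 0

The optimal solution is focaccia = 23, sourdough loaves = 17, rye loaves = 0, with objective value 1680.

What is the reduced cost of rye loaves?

-5

Check each constraint at x*: labor 80/80 (tight); yeast 126/136 (slack 10); oven time 155/155 (tight).
By complementary slackness, y = 0 for the non-binding constraint.
The binding rows give the dual system: 2·y_labor + 6·y_oven time = 59 and 2·y_labor + 1·y_oven time = 19.
This yields shadow prices y_labor = 5.5, y_oven time = 8.
Reduced cost of rye loaves: c₃ − yᵀa₃ = 25 − (5.5·4 + 8·1) = 25 − 30 = -5.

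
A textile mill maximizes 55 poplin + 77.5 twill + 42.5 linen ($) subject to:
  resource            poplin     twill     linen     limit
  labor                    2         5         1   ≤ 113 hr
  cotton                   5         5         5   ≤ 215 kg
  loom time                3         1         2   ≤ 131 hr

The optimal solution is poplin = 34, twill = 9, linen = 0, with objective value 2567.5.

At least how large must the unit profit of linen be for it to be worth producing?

47.5

Binding: labor and cotton. Non-binding: loom time (20 unused).
Slack constraints have shadow price 0 (complementary slackness).
The binding rows give the dual system: 2·y_labor + 5·y_cotton = 55 and 5·y_labor + 5·y_cotton = 77.5.
Solving: y_labor = 7.5, y_cotton = 8.
linen enters the basis when its profit ≥ yᵀa₃ = 7.5·1 + 8·5 = 47.5.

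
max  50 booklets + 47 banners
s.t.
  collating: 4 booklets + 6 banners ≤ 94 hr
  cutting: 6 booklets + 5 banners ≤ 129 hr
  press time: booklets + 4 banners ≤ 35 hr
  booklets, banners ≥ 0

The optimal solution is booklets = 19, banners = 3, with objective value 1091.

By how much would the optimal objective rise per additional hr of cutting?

7

Binding: collating and cutting. Non-binding: press time (4 unused).
By complementary slackness, y = 0 for the non-binding constraint.
Dual feasibility on the basic columns requires 4·y_collating + 6·y_cutting = 50, 6·y_collating + 5·y_cutting = 47.
→ y_collating = 2 and y_cutting = 7.
Shadow price of cutting = 7.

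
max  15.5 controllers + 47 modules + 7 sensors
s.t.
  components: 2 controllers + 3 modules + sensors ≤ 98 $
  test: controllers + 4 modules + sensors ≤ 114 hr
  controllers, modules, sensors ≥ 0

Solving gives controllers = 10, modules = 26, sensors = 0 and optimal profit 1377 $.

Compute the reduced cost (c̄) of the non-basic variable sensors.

-5.5

Both components and test are binding at x*.
The binding rows give the dual system: 2·y_components + 1·y_test = 15.5 and 3·y_components + 4·y_test = 47.
Solving: y_components = 3, y_test = 9.5.
Reduced cost of sensors: c₃ − yᵀa₃ = 7 − (3·1 + 9.5·1) = 7 − 12.5 = -5.5.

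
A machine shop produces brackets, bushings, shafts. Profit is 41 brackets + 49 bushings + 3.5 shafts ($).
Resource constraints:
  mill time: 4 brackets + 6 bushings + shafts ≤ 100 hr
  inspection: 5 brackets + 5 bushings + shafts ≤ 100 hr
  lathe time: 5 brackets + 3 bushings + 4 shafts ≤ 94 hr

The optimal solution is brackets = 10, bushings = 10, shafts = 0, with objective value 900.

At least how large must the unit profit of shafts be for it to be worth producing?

9

At the optimum: mill time uses 100 of 100 (binding); inspection uses 100 of 100 (binding); lathe time uses 80 of 94 (slack = 14).
Since lathe time is not tight, its dual is 0.
From A_Bᵀ y = c: 4·y_mill time + 5·y_inspection = 41; 6·y_mill time + 5·y_inspection = 49.
Solving: y_mill time = 4, y_inspection = 5.
shafts enters the basis when its profit ≥ yᵀa₃ = 4·1 + 5·1 = 9.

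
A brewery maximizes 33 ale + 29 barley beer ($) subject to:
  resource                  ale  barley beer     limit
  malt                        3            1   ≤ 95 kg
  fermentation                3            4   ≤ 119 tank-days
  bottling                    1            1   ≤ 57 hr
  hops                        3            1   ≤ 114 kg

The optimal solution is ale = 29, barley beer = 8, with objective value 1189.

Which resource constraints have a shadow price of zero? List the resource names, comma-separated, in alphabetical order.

malt: 95/95 (binding)
fermentation: 119/119 (binding)
bottling: 37/57 (slack 20)
hops: 95/114 (slack 19)
By complementary slackness, a constraint with positive slack has shadow price 0 → bottling, hops.

bottling, hops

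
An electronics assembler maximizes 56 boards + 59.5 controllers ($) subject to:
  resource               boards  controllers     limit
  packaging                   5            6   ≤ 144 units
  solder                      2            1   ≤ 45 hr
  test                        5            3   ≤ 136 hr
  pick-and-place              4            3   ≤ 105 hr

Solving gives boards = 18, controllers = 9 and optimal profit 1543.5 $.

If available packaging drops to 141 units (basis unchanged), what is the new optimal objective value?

Binding: packaging and solder. Non-binding: test (19 unused), pick-and-place (6 unused).
Since test, pick-and-place are not tight, their duals are 0.
The binding rows give the dual system: 5·y_packaging + 2·y_solder = 56 and 6·y_packaging + 1·y_solder = 59.5.
This yields shadow prices y_packaging = 9, y_solder = 5.5.
Δz = y_packaging·Δb = 9 × (-3) = -27, so new z* = 1543.5 − 27 = 1516.5.

1516.5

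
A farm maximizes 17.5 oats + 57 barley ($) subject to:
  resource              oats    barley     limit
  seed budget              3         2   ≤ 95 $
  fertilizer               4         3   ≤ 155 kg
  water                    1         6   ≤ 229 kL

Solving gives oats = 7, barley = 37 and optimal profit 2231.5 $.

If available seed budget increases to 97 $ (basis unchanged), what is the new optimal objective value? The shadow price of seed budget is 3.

Δb = 2, so new z* = 2231.5 + (3)·(2) = 2231.5 + 6 = 2237.5.

2237.5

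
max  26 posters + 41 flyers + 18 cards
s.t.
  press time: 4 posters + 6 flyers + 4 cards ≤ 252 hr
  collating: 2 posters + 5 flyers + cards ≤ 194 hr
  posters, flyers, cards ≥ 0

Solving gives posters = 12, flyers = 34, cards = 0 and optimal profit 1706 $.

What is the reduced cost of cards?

Check each constraint at x*: press time 252/252 (tight); collating 194/194 (tight).
Dual feasibility on the basic columns requires 4·y_press time + 2·y_collating = 26, 6·y_press time + 5·y_collating = 41.
Solving: y_press time = 6, y_collating = 1.
Reduced cost of cards: c₃ − yᵀa₃ = 18 − (6·4 + 1·1) = 18 − 25 = -7.

-7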